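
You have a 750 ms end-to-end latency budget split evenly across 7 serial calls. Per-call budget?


Formula: per_stage = total_budget / stages
per_stage = 750 / 7
per_stage = 107.14 ms

107.14 ms


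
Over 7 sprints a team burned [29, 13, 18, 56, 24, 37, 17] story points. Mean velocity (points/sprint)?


Formula: Avg velocity = Total points / Number of sprints
Points: [29, 13, 18, 56, 24, 37, 17]
Sum = 29 + 13 + 18 + 56 + 24 + 37 + 17 = 194
Avg velocity = 194 / 7 = 27.71 points/sprint

27.71 points/sprint


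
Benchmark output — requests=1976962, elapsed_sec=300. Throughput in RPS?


Formula: throughput = requests / seconds
throughput = 1976962 / 300
throughput = 6589.87 requests/second

6589.87 requests/second


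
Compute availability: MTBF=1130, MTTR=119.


Availability = MTBF / (MTBF + MTTR)
Availability = 1130 / (1130 + 119)
Availability = 1130 / 1249
Availability = 90.4724%

90.4724%


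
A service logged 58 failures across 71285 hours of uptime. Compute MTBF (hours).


Formula: MTBF = Total operating time / Number of failures
MTBF = 71285 / 58
MTBF = 1229.05 hours

1229.05 hours


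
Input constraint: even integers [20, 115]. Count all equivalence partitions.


Constraint: even integers in [20, 115]
Class 1: x < 20 — out-of-range invalid
Class 2: x in [20,115] but odd — wrong type invalid
Class 3: x in [20,115] and even — valid
Class 4: x > 115 — out-of-range invalid
Total equivalence classes: 4

4 equivalence classes


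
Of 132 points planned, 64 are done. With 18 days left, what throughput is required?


Formula: Required rate = Remaining points / Days left
Remaining = 132 - 64 = 68 points
Required rate = 68 / 18 = 3.78 points/day

3.78 points/day


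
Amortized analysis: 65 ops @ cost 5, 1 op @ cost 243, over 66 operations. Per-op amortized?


Formula: Amortized cost = Total cost / Operations
Total cost = (65 * 5) + (1 * 243)
Total cost = 325 + 243 = 568
Amortized = 568 / 66 = 8.6061

8.6061


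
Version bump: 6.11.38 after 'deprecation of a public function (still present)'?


Current: 6.11.38
Change category: 'deprecation of a public function (still present)' → minor bump
SemVer rule: minor bump → increment MINOR, reset PATCH to 0 (MAJOR unchanged)
New: 6.12.0

6.12.0


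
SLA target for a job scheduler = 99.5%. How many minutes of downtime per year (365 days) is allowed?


Formula: allowed downtime = period * (100 - SLA) / 100
Period (year (365 days)) = 525600 minutes
Unavailability fraction = (100 - 99.5) / 100
Allowed downtime = 525600 * (100 - 99.5) / 100
Allowed downtime = 2628.0 minutes

2628.0 minutes


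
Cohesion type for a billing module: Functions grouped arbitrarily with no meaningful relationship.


Reasoning: Worst: random grouping
Type: Coincidental cohesion

Coincidental cohesion


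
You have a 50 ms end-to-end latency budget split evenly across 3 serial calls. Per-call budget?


Formula: per_stage = total_budget / stages
per_stage = 50 / 3
per_stage = 16.67 ms

16.67 ms


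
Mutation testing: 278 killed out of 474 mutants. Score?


Mutation score = killed / total * 100
Mutation score = 278 / 474 * 100
Mutation score = 58.65%

58.65%


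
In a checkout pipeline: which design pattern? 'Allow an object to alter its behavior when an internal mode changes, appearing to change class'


This matches the State pattern

State


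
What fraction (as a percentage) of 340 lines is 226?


Coverage = covered / total * 100
Coverage = 226 / 340 * 100
Coverage = 66.47%

66.47%


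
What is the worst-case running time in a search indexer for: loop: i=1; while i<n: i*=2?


Reasoning: i doubles each step so iterations are log2(n)
Complexity: O(log n)

O(log n)


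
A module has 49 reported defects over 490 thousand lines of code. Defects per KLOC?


Defect density = defects / KLOC
Defect density = 49 / 490
Defect density = 0.1 defects/KLOC

0.1 defects/KLOC


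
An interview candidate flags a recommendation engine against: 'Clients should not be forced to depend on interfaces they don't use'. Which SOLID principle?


This describes the Interface Segregation Principle (ISP)

Interface Segregation Principle (ISP)


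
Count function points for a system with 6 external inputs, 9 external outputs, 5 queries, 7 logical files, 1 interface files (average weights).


UFP = EI*4 + EO*5 + EQ*4 + ILF*10 + EIF*7
UFP = 6*4 + 9*5 + 5*4 + 7*10 + 1*7
UFP = 24 + 45 + 20 + 70 + 7
UFP = 166

166


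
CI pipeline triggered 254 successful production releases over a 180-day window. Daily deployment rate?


Formula: deployments per day = releases / days
= 254 / 180
= 1.411 deploys/day
(equivalently, 9.88 deploys/week)

1.411 deploys/day


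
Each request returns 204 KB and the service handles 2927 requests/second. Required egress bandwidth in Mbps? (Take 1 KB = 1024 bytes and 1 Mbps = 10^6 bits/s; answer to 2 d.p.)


Formula: Mbps = payload_bytes * RPS * 8 / 1e6
Payload per request = 204 KB = 204 * 1024 = 208896 bytes
Total bytes/sec = 208896 * 2927 = 611438592
Total bits/sec = 611438592 * 8 = 4891508736
Mbps = 4891508736 / 1e6 = 4891.51

4891.51 Mbps


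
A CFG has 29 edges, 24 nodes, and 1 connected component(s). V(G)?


Formula: V(G) = E - N + 2P
V(G) = 29 - 24 + 2*1
V(G) = 5 + 2
V(G) = 7

7


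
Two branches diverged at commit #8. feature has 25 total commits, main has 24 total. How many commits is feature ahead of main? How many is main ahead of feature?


Common ancestor: commit #8
feature commits after divergence: 25 - 8 = 17
main commits after divergence: 24 - 8 = 16
feature is 17 commits ahead of main
main is 16 commits ahead of feature

feature ahead: 17, main ahead: 16


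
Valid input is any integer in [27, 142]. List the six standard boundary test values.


Range: [27, 142]
Boundaries: just below min, min, min+1, max-1, max, just above max
Values: [26, 27, 28, 141, 142, 143]

[26, 27, 28, 141, 142, 143]


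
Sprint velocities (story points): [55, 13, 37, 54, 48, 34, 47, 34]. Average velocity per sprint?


Formula: Avg velocity = Total points / Number of sprints
Points: [55, 13, 37, 54, 48, 34, 47, 34]
Sum = 55 + 13 + 37 + 54 + 48 + 34 + 47 + 34 = 322
Avg velocity = 322 / 8 = 40.25 points/sprint

40.25 points/sprint


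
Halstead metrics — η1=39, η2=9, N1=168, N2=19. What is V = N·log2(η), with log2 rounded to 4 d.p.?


Formula: V = N * log2(η), where N = N1 + N2 and η = η1 + η2
η = 39 + 9 = 48
N = 168 + 19 = 187
log2(48) ≈ 5.5850
V = 187 * 5.5850 = 1044.40

1044.40


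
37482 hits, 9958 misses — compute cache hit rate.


Formula: hit rate = hits / (hits + misses) * 100
hit rate = 37482 / (37482 + 9958) * 100
hit rate = 37482 / 47440 * 100
hit rate = 79.01%

79.01%


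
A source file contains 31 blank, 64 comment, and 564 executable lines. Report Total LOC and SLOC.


Total LOC = blank + comment + code
Total LOC = 31 + 64 + 564 = 659
SLOC (source only) = code = 564

Total LOC: 659, SLOC: 564


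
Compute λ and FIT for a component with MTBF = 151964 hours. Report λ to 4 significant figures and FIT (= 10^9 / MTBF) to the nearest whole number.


Formula: λ = 1 / MTBF; FIT = λ × 1e9 = 1e9 / MTBF
λ = 1 / 151964 ≈ 6.581e-06 failures/hour
FIT = 1e9 / 151964 ≈ 6581 failures per 1e9 hours (nearest whole number)

λ = 6.581e-06 /h, FIT = 6581


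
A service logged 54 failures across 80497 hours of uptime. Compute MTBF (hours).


Formula: MTBF = Total operating time / Number of failures
MTBF = 80497 / 54
MTBF = 1490.69 hours

1490.69 hours


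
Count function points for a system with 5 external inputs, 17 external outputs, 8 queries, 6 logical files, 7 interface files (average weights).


UFP = EI*4 + EO*5 + EQ*4 + ILF*10 + EIF*7
UFP = 5*4 + 17*5 + 8*4 + 6*10 + 7*7
UFP = 20 + 85 + 32 + 60 + 49
UFP = 246

246


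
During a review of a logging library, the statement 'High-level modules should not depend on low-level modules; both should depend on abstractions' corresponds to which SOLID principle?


This describes the Dependency Inversion Principle (DIP)

Dependency Inversion Principle (DIP)


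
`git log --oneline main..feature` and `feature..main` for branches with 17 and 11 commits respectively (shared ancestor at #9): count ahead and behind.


Common ancestor: commit #9
feature commits after divergence: 17 - 9 = 8
main commits after divergence: 11 - 9 = 2
feature is 8 commits ahead of main
main is 2 commits ahead of feature

feature ahead: 8, main ahead: 2


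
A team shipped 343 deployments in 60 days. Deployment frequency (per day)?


Formula: deployments per day = releases / days
= 343 / 60
= 5.717 deploys/day
(equivalently, 40.02 deploys/week)

5.717 deploys/day


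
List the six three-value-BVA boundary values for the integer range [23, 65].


Range: [23, 65]
Boundaries: just below min, min, min+1, max-1, max, just above max
Values: [22, 23, 24, 64, 65, 66]

[22, 23, 24, 64, 65, 66]


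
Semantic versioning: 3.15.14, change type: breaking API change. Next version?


Current: 3.15.14
Change category: 'breaking API change' → major bump
SemVer rule: major bump → increment MAJOR, reset MINOR and PATCH to 0
New: 4.0.0

4.0.0


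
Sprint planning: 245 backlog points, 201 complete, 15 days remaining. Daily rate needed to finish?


Formula: Required rate = Remaining points / Days left
Remaining = 245 - 201 = 44 points
Required rate = 44 / 15 = 2.93 points/day

2.93 points/day


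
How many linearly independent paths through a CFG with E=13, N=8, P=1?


Formula: V(G) = E - N + 2P
V(G) = 13 - 8 + 2*1
V(G) = 5 + 2
V(G) = 7

7


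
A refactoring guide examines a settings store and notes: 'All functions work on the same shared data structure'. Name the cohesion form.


Reasoning: Functions share data
Type: Communicational cohesion

Communicational cohesion


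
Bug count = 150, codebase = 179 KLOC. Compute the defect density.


Defect density = defects / KLOC
Defect density = 150 / 179
Defect density = 0.838 defects/KLOC

0.838 defects/KLOC


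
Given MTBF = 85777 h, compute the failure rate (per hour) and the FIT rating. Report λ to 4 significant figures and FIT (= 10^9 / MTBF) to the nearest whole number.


Formula: λ = 1 / MTBF; FIT = λ × 1e9 = 1e9 / MTBF
λ = 1 / 85777 ≈ 1.166e-05 failures/hour
FIT = 1e9 / 85777 ≈ 11658 failures per 1e9 hours (nearest whole number)

λ = 1.166e-05 /h, FIT = 11658


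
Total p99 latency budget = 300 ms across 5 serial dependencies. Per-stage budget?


Formula: per_stage = total_budget / stages
per_stage = 300 / 5
per_stage = 60.0 ms

60.0 ms


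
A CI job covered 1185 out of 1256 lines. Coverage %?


Coverage = covered / total * 100
Coverage = 1185 / 1256 * 100
Coverage = 94.35%

94.35%


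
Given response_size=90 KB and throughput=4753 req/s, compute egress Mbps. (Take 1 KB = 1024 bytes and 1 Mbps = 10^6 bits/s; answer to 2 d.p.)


Formula: Mbps = payload_bytes * RPS * 8 / 1e6
Payload per request = 90 KB = 90 * 1024 = 92160 bytes
Total bytes/sec = 92160 * 4753 = 438036480
Total bits/sec = 438036480 * 8 = 3504291840
Mbps = 3504291840 / 1e6 = 3504.29

3504.29 Mbps


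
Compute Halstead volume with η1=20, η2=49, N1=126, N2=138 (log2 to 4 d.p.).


Formula: V = N * log2(η), where N = N1 + N2 and η = η1 + η2
η = 20 + 49 = 69
N = 126 + 138 = 264
log2(69) ≈ 6.1085
V = 264 * 6.1085 = 1612.64

1612.64


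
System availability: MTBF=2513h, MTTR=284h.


Availability = MTBF / (MTBF + MTTR)
Availability = 2513 / (2513 + 284)
Availability = 2513 / 2797
Availability = 89.8463%

89.8463%


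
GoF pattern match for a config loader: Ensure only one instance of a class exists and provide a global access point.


This matches the Singleton pattern

Singleton


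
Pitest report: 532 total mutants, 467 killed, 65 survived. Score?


Mutation score = killed / total * 100
Mutation score = 467 / 532 * 100
Mutation score = 87.78%

87.78%


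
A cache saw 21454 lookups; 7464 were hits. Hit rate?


Formula: hit rate = hits / (hits + misses) * 100
hit rate = 7464 / (7464 + 13990) * 100
hit rate = 7464 / 21454 * 100
hit rate = 34.79%

34.79%


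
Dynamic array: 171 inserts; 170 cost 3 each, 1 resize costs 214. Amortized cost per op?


Formula: Amortized cost = Total cost / Operations
Total cost = (170 * 3) + (1 * 214)
Total cost = 510 + 214 = 724
Amortized = 724 / 171 = 4.2339

4.2339


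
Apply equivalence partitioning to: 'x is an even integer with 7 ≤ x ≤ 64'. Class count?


Constraint: even integers in [7, 64]
Class 1: x < 7 — out-of-range invalid
Class 2: x in [7,64] but odd — wrong type invalid
Class 3: x in [7,64] and even — valid
Class 4: x > 64 — out-of-range invalid
Total equivalence classes: 4

4 equivalence classes


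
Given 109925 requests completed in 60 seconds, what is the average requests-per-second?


Formula: throughput = requests / seconds
throughput = 109925 / 60
throughput = 1832.08 requests/second

1832.08 requests/second


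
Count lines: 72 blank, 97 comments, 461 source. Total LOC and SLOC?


Total LOC = blank + comment + code
Total LOC = 72 + 97 + 461 = 630
SLOC (source only) = code = 461

Total LOC: 630, SLOC: 461


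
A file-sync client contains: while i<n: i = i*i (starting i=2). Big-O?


Reasoning: squaring drives double-exponential growth; iterations ~ log log n
Complexity: O(log log n)

O(log log n)


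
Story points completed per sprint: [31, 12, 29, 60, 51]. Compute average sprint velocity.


Formula: Avg velocity = Total points / Number of sprints
Points: [31, 12, 29, 60, 51]
Sum = 31 + 12 + 29 + 60 + 51 = 183
Avg velocity = 183 / 5 = 36.6 points/sprint

36.6 points/sprint


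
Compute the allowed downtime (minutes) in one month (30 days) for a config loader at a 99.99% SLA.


Formula: allowed downtime = period * (100 - SLA) / 100
Period (month (30 days)) = 43200 minutes
Unavailability fraction = (100 - 99.99) / 100
Allowed downtime = 43200 * (100 - 99.99) / 100
Allowed downtime = 4.32 minutes

4.32 minutes


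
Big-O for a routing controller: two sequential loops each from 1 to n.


Reasoning: sequential dominates: O(n) + O(n) = O(n)
Complexity: O(n)

O(n)


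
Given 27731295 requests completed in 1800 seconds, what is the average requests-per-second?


Formula: throughput = requests / seconds
throughput = 27731295 / 1800
throughput = 15406.28 requests/second

15406.28 requests/second


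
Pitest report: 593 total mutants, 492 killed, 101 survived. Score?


Mutation score = killed / total * 100
Mutation score = 492 / 593 * 100
Mutation score = 82.97%

82.97%


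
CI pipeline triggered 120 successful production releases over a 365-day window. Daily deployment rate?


Formula: deployments per day = releases / days
= 120 / 365
= 0.329 deploys/day
(equivalently, 2.3 deploys/week)

0.329 deploys/day


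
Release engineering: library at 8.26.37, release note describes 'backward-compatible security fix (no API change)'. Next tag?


Current: 8.26.37
Change category: 'backward-compatible security fix (no API change)' → patch bump
SemVer rule: patch bump → increment PATCH (MAJOR and MINOR unchanged)
New: 8.26.38

8.26.38


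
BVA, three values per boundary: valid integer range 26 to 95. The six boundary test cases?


Range: [26, 95]
Boundaries: just below min, min, min+1, max-1, max, just above max
Values: [25, 26, 27, 94, 95, 96]

[25, 26, 27, 94, 95, 96]


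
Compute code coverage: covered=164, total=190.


Coverage = covered / total * 100
Coverage = 164 / 190 * 100
Coverage = 86.32%

86.32%


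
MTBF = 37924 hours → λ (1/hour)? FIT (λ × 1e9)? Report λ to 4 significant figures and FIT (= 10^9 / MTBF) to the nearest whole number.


Formula: λ = 1 / MTBF; FIT = λ × 1e9 = 1e9 / MTBF
λ = 1 / 37924 ≈ 2.637e-05 failures/hour
FIT = 1e9 / 37924 ≈ 26369 failures per 1e9 hours (nearest whole number)

λ = 2.637e-05 /h, FIT = 26369


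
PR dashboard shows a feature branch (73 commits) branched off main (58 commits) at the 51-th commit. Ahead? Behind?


Common ancestor: commit #51
feature commits after divergence: 73 - 51 = 22
main commits after divergence: 58 - 51 = 7
feature is 22 commits ahead of main
main is 7 commits ahead of feature

feature ahead: 22, main ahead: 7


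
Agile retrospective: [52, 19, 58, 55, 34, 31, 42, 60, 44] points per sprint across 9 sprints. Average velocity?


Formula: Avg velocity = Total points / Number of sprints
Points: [52, 19, 58, 55, 34, 31, 42, 60, 44]
Sum = 52 + 19 + 58 + 55 + 34 + 31 + 42 + 60 + 44 = 395
Avg velocity = 395 / 9 = 43.89 points/sprint

43.89 points/sprint


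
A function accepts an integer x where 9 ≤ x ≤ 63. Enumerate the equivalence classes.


Valid range: [9, 63]
Class 1: x < 9 — invalid
Class 2: 9 ≤ x ≤ 63 — valid
Class 3: x > 63 — invalid
Total equivalence classes: 3

3 equivalence classes


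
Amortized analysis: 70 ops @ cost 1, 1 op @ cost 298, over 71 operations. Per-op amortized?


Formula: Amortized cost = Total cost / Operations
Total cost = (70 * 1) + (1 * 298)
Total cost = 70 + 298 = 368
Amortized = 368 / 71 = 5.1831

5.1831


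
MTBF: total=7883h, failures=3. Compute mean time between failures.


Formula: MTBF = Total operating time / Number of failures
MTBF = 7883 / 3
MTBF = 2627.67 hours

2627.67 hours


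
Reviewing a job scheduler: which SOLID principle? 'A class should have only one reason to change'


This describes the Single Responsibility Principle (SRP)

Single Responsibility Principle (SRP)


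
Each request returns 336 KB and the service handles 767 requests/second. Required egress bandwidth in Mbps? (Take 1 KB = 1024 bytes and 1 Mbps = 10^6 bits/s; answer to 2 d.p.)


Formula: Mbps = payload_bytes * RPS * 8 / 1e6
Payload per request = 336 KB = 336 * 1024 = 344064 bytes
Total bytes/sec = 344064 * 767 = 263897088
Total bits/sec = 263897088 * 8 = 2111176704
Mbps = 2111176704 / 1e6 = 2111.18

2111.18 Mbps


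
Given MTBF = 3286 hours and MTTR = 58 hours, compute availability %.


Availability = MTBF / (MTBF + MTTR)
Availability = 3286 / (3286 + 58)
Availability = 3286 / 3344
Availability = 98.2656%

98.2656%


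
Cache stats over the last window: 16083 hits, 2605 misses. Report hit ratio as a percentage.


Formula: hit rate = hits / (hits + misses) * 100
hit rate = 16083 / (16083 + 2605) * 100
hit rate = 16083 / 18688 * 100
hit rate = 86.06%

86.06%


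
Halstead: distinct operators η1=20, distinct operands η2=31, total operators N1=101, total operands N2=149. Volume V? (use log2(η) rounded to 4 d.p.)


Formula: V = N * log2(η), where N = N1 + N2 and η = η1 + η2
η = 20 + 31 = 51
N = 101 + 149 = 250
log2(51) ≈ 5.6724
V = 250 * 5.6724 = 1418.10

1418.10


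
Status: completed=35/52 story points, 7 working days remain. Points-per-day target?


Formula: Required rate = Remaining points / Days left
Remaining = 52 - 35 = 17 points
Required rate = 17 / 7 = 2.43 points/day

2.43 points/day


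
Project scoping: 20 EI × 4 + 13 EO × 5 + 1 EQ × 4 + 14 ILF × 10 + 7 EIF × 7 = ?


UFP = EI*4 + EO*5 + EQ*4 + ILF*10 + EIF*7
UFP = 20*4 + 13*5 + 1*4 + 14*10 + 7*7
UFP = 80 + 65 + 4 + 140 + 49
UFP = 338

338


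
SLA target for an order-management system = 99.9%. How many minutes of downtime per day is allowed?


Formula: allowed downtime = period * (100 - SLA) / 100
Period (day) = 1440 minutes
Unavailability fraction = (100 - 99.9) / 100
Allowed downtime = 1440 * (100 - 99.9) / 100
Allowed downtime = 1.44 minutes

1.44 minutes


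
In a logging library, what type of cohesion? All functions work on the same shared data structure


Reasoning: Functions share data
Type: Communicational cohesion

Communicational cohesion


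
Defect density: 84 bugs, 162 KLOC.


Defect density = defects / KLOC
Defect density = 84 / 162
Defect density = 0.519 defects/KLOC

0.519 defects/KLOC


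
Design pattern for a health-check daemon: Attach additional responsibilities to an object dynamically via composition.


This matches the Decorator pattern

Decorator


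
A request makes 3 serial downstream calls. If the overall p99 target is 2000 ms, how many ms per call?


Formula: per_stage = total_budget / stages
per_stage = 2000 / 3
per_stage = 666.67 ms

666.67 ms


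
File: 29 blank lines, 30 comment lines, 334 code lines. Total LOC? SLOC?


Total LOC = blank + comment + code
Total LOC = 29 + 30 + 334 = 393
SLOC (source only) = code = 334

Total LOC: 393, SLOC: 334


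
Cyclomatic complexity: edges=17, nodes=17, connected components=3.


Formula: V(G) = E - N + 2P
V(G) = 17 - 17 + 2*3
V(G) = 0 + 6
V(G) = 6

6


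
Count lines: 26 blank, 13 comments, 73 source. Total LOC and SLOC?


Total LOC = blank + comment + code
Total LOC = 26 + 13 + 73 = 112
SLOC (source only) = code = 73

Total LOC: 112, SLOC: 73


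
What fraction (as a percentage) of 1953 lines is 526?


Coverage = covered / total * 100
Coverage = 526 / 1953 * 100
Coverage = 26.93%

26.93%


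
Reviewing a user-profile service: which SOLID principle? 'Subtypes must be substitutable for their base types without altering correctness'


This describes the Liskov Substitution Principle (LSP)

Liskov Substitution Principle (LSP)


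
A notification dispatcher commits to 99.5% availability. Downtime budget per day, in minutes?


Formula: allowed downtime = period * (100 - SLA) / 100
Period (day) = 1440 minutes
Unavailability fraction = (100 - 99.5) / 100
Allowed downtime = 1440 * (100 - 99.5) / 100
Allowed downtime = 7.2 minutes

7.2 minutes


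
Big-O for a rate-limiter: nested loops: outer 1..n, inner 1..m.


Reasoning: product of independent bounds
Complexity: O(n*m)

O(n*m)


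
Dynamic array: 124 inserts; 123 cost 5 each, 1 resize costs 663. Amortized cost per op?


Formula: Amortized cost = Total cost / Operations
Total cost = (123 * 5) + (1 * 663)
Total cost = 615 + 663 = 1278
Amortized = 1278 / 124 = 10.3065

10.3065


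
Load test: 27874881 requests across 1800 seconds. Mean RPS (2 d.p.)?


Formula: throughput = requests / seconds
throughput = 27874881 / 1800
throughput = 15486.05 requests/second

15486.05 requests/second


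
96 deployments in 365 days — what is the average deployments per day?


Formula: deployments per day = releases / days
= 96 / 365
= 0.263 deploys/day
(equivalently, 1.84 deploys/week)

0.263 deploys/day


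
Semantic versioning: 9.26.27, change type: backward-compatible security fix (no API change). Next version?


Current: 9.26.27
Change category: 'backward-compatible security fix (no API change)' → patch bump
SemVer rule: patch bump → increment PATCH (MAJOR and MINOR unchanged)
New: 9.26.28

9.26.28


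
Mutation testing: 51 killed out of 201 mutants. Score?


Mutation score = killed / total * 100
Mutation score = 51 / 201 * 100
Mutation score = 25.37%

25.37%


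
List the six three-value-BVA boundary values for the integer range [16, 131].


Range: [16, 131]
Boundaries: just below min, min, min+1, max-1, max, just above max
Values: [15, 16, 17, 130, 131, 132]

[15, 16, 17, 130, 131, 132]


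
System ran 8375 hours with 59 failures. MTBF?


Formula: MTBF = Total operating time / Number of failures
MTBF = 8375 / 59
MTBF = 141.95 hours

141.95 hours


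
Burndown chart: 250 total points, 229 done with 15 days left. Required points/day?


Formula: Required rate = Remaining points / Days left
Remaining = 250 - 229 = 21 points
Required rate = 21 / 15 = 1.4 points/day

1.4 points/day


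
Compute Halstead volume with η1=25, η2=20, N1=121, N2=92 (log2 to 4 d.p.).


Formula: V = N * log2(η), where N = N1 + N2 and η = η1 + η2
η = 25 + 20 = 45
N = 121 + 92 = 213
log2(45) ≈ 5.4919
V = 213 * 5.4919 = 1169.77

1169.77


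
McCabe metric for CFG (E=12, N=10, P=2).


Formula: V(G) = E - N + 2P
V(G) = 12 - 10 + 2*2
V(G) = 2 + 4
V(G) = 6

6


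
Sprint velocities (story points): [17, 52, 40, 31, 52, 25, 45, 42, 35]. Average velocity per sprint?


Formula: Avg velocity = Total points / Number of sprints
Points: [17, 52, 40, 31, 52, 25, 45, 42, 35]
Sum = 17 + 52 + 40 + 31 + 52 + 25 + 45 + 42 + 35 = 339
Avg velocity = 339 / 9 = 37.67 points/sprint

37.67 points/sprint


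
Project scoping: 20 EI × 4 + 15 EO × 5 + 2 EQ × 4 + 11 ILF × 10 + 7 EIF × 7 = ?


UFP = EI*4 + EO*5 + EQ*4 + ILF*10 + EIF*7
UFP = 20*4 + 15*5 + 2*4 + 11*10 + 7*7
UFP = 80 + 75 + 8 + 110 + 49
UFP = 322

322


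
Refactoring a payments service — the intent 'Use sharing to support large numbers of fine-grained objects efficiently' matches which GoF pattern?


This matches the Flyweight pattern

Flyweight


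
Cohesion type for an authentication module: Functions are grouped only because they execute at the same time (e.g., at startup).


Reasoning: Related by timing only
Type: Temporal cohesion

Temporal cohesion


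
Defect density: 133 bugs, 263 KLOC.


Defect density = defects / KLOC
Defect density = 133 / 263
Defect density = 0.506 defects/KLOC

0.506 defects/KLOC


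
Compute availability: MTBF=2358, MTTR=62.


Availability = MTBF / (MTBF + MTTR)
Availability = 2358 / (2358 + 62)
Availability = 2358 / 2420
Availability = 97.438%

97.438%


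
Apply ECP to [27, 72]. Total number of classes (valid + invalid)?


Valid range: [27, 72]
Class 1: x < 27 — invalid
Class 2: 27 ≤ x ≤ 72 — valid
Class 3: x > 72 — invalid
Total equivalence classes: 3

3 equivalence classes


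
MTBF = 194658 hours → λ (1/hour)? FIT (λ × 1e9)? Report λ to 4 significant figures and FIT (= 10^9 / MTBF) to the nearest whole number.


Formula: λ = 1 / MTBF; FIT = λ × 1e9 = 1e9 / MTBF
λ = 1 / 194658 ≈ 5.137e-06 failures/hour
FIT = 1e9 / 194658 ≈ 5137 failures per 1e9 hours (nearest whole number)

λ = 5.137e-06 /h, FIT = 5137


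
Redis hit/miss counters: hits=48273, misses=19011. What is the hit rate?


Formula: hit rate = hits / (hits + misses) * 100
hit rate = 48273 / (48273 + 19011) * 100
hit rate = 48273 / 67284 * 100
hit rate = 71.75%

71.75%


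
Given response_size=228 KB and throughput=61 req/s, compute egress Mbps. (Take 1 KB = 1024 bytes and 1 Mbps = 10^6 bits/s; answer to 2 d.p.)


Formula: Mbps = payload_bytes * RPS * 8 / 1e6
Payload per request = 228 KB = 228 * 1024 = 233472 bytes
Total bytes/sec = 233472 * 61 = 14241792
Total bits/sec = 14241792 * 8 = 113934336
Mbps = 113934336 / 1e6 = 113.93

113.93 Mbps


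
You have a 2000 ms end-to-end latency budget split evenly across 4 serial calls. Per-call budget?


Formula: per_stage = total_budget / stages
per_stage = 2000 / 4
per_stage = 500.0 ms

500.0 ms


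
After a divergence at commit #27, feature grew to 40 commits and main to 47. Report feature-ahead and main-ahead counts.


Common ancestor: commit #27
feature commits after divergence: 40 - 27 = 13
main commits after divergence: 47 - 27 = 20
feature is 13 commits ahead of main
main is 20 commits ahead of feature

feature ahead: 13, main ahead: 20


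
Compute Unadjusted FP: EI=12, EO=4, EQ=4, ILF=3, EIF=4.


UFP = EI*4 + EO*5 + EQ*4 + ILF*10 + EIF*7
UFP = 12*4 + 4*5 + 4*4 + 3*10 + 4*7
UFP = 48 + 20 + 16 + 30 + 28
UFP = 142

142


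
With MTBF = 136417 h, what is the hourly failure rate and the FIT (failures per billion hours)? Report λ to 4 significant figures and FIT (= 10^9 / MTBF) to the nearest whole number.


Formula: λ = 1 / MTBF; FIT = λ × 1e9 = 1e9 / MTBF
λ = 1 / 136417 ≈ 7.330e-06 failures/hour
FIT = 1e9 / 136417 ≈ 7330 failures per 1e9 hours (nearest whole number)

λ = 7.330e-06 /h, FIT = 7330


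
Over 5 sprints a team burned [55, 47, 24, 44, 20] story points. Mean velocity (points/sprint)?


Formula: Avg velocity = Total points / Number of sprints
Points: [55, 47, 24, 44, 20]
Sum = 55 + 47 + 24 + 44 + 20 = 190
Avg velocity = 190 / 5 = 38.0 points/sprint

38.0 points/sprint


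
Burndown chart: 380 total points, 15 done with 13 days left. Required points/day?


Formula: Required rate = Remaining points / Days left
Remaining = 380 - 15 = 365 points
Required rate = 365 / 13 = 28.08 points/day

28.08 points/day


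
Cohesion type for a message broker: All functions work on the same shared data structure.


Reasoning: Functions share data
Type: Communicational cohesion

Communicational cohesion


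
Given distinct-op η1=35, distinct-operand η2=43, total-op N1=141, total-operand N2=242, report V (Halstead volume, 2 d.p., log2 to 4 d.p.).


Formula: V = N * log2(η), where N = N1 + N2 and η = η1 + η2
η = 35 + 43 = 78
N = 141 + 242 = 383
log2(78) ≈ 6.2854
V = 383 * 6.2854 = 2407.31

2407.31


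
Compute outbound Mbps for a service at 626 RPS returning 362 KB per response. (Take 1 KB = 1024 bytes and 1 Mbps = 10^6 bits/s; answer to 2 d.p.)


Formula: Mbps = payload_bytes * RPS * 8 / 1e6
Payload per request = 362 KB = 362 * 1024 = 370688 bytes
Total bytes/sec = 370688 * 626 = 232050688
Total bits/sec = 232050688 * 8 = 1856405504
Mbps = 1856405504 / 1e6 = 1856.41

1856.41 Mbps


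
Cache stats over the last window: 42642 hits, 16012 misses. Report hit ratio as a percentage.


Formula: hit rate = hits / (hits + misses) * 100
hit rate = 42642 / (42642 + 16012) * 100
hit rate = 42642 / 58654 * 100
hit rate = 72.7%

72.7%


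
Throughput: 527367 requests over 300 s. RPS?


Formula: throughput = requests / seconds
throughput = 527367 / 300
throughput = 1757.89 requests/second

1757.89 requests/second


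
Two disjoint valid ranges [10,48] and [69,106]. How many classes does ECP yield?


Valid ranges: [10,48] and [69,106]
Class 1: x < 10 — invalid
Class 2: 10 ≤ x ≤ 48 — valid
Class 3: 48 < x < 69 — invalid (gap between ranges)
Class 4: 69 ≤ x ≤ 106 — valid
Class 5: x > 106 — invalid
Total equivalence classes: 5

5 equivalence classes


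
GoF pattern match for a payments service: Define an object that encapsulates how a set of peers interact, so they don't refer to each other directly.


This matches the Mediator pattern

Mediator


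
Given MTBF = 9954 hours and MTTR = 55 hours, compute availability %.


Availability = MTBF / (MTBF + MTTR)
Availability = 9954 / (9954 + 55)
Availability = 9954 / 10009
Availability = 99.4505%

99.4505%


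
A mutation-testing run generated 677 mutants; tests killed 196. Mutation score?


Mutation score = killed / total * 100
Mutation score = 196 / 677 * 100
Mutation score = 28.95%

28.95%


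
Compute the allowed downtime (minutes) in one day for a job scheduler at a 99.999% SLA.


Formula: allowed downtime = period * (100 - SLA) / 100
Period (day) = 1440 minutes
Unavailability fraction = (100 - 99.999) / 100
Allowed downtime = 1440 * (100 - 99.999) / 100
Allowed downtime = 0.0144 minutes

0.0144 minutes


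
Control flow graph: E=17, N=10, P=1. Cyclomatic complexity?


Formula: V(G) = E - N + 2P
V(G) = 17 - 10 + 2*1
V(G) = 7 + 2
V(G) = 9

9


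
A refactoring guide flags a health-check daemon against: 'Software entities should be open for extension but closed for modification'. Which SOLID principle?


This describes the Open/Closed Principle (OCP)

Open/Closed Principle (OCP)


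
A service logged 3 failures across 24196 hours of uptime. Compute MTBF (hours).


Formula: MTBF = Total operating time / Number of failures
MTBF = 24196 / 3
MTBF = 8065.33 hours

8065.33 hours


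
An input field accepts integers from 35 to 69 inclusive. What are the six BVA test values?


Range: [35, 69]
Boundaries: just below min, min, min+1, max-1, max, just above max
Values: [34, 35, 36, 68, 69, 70]

[34, 35, 36, 68, 69, 70]


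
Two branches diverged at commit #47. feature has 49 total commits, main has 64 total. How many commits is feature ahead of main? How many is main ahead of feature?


Common ancestor: commit #47
feature commits after divergence: 49 - 47 = 2
main commits after divergence: 64 - 47 = 17
feature is 2 commits ahead of main
main is 17 commits ahead of feature

feature ahead: 2, main ahead: 17


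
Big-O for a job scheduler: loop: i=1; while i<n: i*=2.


Reasoning: i doubles each step so iterations are log2(n)
Complexity: O(log n)

O(log n)


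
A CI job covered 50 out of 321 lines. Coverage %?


Coverage = covered / total * 100
Coverage = 50 / 321 * 100
Coverage = 15.58%

15.58%


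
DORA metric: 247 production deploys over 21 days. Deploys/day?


Formula: deployments per day = releases / days
= 247 / 21
= 11.762 deploys/day
(equivalently, 82.33 deploys/week)

11.762 deploys/day


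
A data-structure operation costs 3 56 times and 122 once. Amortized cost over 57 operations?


Formula: Amortized cost = Total cost / Operations
Total cost = (56 * 3) + (1 * 122)
Total cost = 168 + 122 = 290
Amortized = 290 / 57 = 5.0877

5.0877


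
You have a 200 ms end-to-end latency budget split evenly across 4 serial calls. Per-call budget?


Formula: per_stage = total_budget / stages
per_stage = 200 / 4
per_stage = 50.0 ms

50.0 ms


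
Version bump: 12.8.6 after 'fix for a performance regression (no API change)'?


Current: 12.8.6
Change category: 'fix for a performance regression (no API change)' → patch bump
SemVer rule: patch bump → increment PATCH (MAJOR and MINOR unchanged)
New: 12.8.7

12.8.7


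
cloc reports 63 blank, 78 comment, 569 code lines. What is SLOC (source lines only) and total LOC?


Total LOC = blank + comment + code
Total LOC = 63 + 78 + 569 = 710
SLOC (source only) = code = 569

Total LOC: 710, SLOC: 569


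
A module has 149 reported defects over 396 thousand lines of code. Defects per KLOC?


Defect density = defects / KLOC
Defect density = 149 / 396
Defect density = 0.376 defects/KLOC

0.376 defects/KLOC


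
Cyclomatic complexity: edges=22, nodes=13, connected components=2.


Formula: V(G) = E - N + 2P
V(G) = 22 - 13 + 2*2
V(G) = 9 + 4
V(G) = 13

13


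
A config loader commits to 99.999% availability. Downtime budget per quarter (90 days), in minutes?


Formula: allowed downtime = period * (100 - SLA) / 100
Period (quarter (90 days)) = 129600 minutes
Unavailability fraction = (100 - 99.999) / 100
Allowed downtime = 129600 * (100 - 99.999) / 100
Allowed downtime = 1.296 minutes

1.296 minutes


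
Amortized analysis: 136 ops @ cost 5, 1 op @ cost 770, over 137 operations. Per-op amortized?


Formula: Amortized cost = Total cost / Operations
Total cost = (136 * 5) + (1 * 770)
Total cost = 680 + 770 = 1450
Amortized = 1450 / 137 = 10.5839

10.5839


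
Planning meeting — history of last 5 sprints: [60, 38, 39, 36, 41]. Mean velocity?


Formula: Avg velocity = Total points / Number of sprints
Points: [60, 38, 39, 36, 41]
Sum = 60 + 38 + 39 + 36 + 41 = 214
Avg velocity = 214 / 5 = 42.8 points/sprint

42.8 points/sprint


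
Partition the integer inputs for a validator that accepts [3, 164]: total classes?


Valid range: [3, 164]
Class 1: x < 3 — invalid
Class 2: 3 ≤ x ≤ 164 — valid
Class 3: x > 164 — invalid
Total equivalence classes: 3

3 equivalence classes


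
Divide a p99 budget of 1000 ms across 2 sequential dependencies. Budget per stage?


Formula: per_stage = total_budget / stages
per_stage = 1000 / 2
per_stage = 500.0 ms

500.0 ms


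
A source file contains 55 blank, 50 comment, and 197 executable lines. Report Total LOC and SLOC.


Total LOC = blank + comment + code
Total LOC = 55 + 50 + 197 = 302
SLOC (source only) = code = 197

Total LOC: 302, SLOC: 197


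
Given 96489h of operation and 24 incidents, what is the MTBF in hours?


Formula: MTBF = Total operating time / Number of failures
MTBF = 96489 / 24
MTBF = 4020.38 hours

4020.38 hours


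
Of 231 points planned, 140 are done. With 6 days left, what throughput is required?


Formula: Required rate = Remaining points / Days left
Remaining = 231 - 140 = 91 points
Required rate = 91 / 6 = 15.17 points/day

15.17 points/day


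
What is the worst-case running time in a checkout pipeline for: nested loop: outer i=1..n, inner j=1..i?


Reasoning: triangle: n(n+1)/2 ~ n^2/2
Complexity: O(n^2)

O(n^2)


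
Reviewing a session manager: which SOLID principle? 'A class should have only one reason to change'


This describes the Single Responsibility Principle (SRP)

Single Responsibility Principle (SRP)


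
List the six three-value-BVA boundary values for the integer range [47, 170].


Range: [47, 170]
Boundaries: just below min, min, min+1, max-1, max, just above max
Values: [46, 47, 48, 169, 170, 171]

[46, 47, 48, 169, 170, 171]


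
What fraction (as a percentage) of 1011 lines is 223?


Coverage = covered / total * 100
Coverage = 223 / 1011 * 100
Coverage = 22.06%

22.06%


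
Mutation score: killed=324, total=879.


Mutation score = killed / total * 100
Mutation score = 324 / 879 * 100
Mutation score = 36.86%

36.86%


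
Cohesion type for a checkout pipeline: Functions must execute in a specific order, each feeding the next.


Reasoning: Output of one is input to next
Type: Sequential cohesion

Sequential cohesion


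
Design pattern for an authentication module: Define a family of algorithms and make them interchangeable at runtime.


This matches the Strategy pattern

Strategy


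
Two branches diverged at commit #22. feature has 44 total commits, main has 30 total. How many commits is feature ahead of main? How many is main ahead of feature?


Common ancestor: commit #22
feature commits after divergence: 44 - 22 = 22
main commits after divergence: 30 - 22 = 8
feature is 22 commits ahead of main
main is 8 commits ahead of feature

feature ahead: 22, main ahead: 8


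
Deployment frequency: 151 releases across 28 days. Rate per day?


Formula: deployments per day = releases / days
= 151 / 28
= 5.393 deploys/day
(equivalently, 37.75 deploys/week)

5.393 deploys/day


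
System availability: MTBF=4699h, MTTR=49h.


Availability = MTBF / (MTBF + MTTR)
Availability = 4699 / (4699 + 49)
Availability = 4699 / 4748
Availability = 98.968%

98.968%


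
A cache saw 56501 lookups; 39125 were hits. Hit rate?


Formula: hit rate = hits / (hits + misses) * 100
hit rate = 39125 / (39125 + 17376) * 100
hit rate = 39125 / 56501 * 100
hit rate = 69.25%

69.25%


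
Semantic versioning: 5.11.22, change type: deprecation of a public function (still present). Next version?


Current: 5.11.22
Change category: 'deprecation of a public function (still present)' → minor bump
SemVer rule: minor bump → increment MINOR, reset PATCH to 0 (MAJOR unchanged)
New: 5.12.0

5.12.0


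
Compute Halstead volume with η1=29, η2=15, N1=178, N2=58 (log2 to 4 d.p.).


Formula: V = N * log2(η), where N = N1 + N2 and η = η1 + η2
η = 29 + 15 = 44
N = 178 + 58 = 236
log2(44) ≈ 5.4594
V = 236 * 5.4594 = 1288.42

1288.42


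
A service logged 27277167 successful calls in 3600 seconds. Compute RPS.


Formula: throughput = requests / seconds
throughput = 27277167 / 3600
throughput = 7576.99 requests/second

7576.99 requests/second


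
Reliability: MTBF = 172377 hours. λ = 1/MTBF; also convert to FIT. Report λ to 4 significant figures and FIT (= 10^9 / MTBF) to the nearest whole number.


Formula: λ = 1 / MTBF; FIT = λ × 1e9 = 1e9 / MTBF
λ = 1 / 172377 ≈ 5.801e-06 failures/hour
FIT = 1e9 / 172377 ≈ 5801 failures per 1e9 hours (nearest whole number)

λ = 5.801e-06 /h, FIT = 5801


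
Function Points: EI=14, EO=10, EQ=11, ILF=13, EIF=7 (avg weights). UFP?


UFP = EI*4 + EO*5 + EQ*4 + ILF*10 + EIF*7
UFP = 14*4 + 10*5 + 11*4 + 13*10 + 7*7
UFP = 56 + 50 + 44 + 130 + 49
UFP = 329

329


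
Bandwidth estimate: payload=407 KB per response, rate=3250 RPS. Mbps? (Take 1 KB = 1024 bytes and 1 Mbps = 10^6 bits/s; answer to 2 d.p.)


Formula: Mbps = payload_bytes * RPS * 8 / 1e6
Payload per request = 407 KB = 407 * 1024 = 416768 bytes
Total bytes/sec = 416768 * 3250 = 1354496000
Total bits/sec = 1354496000 * 8 = 10835968000
Mbps = 10835968000 / 1e6 = 10835.97

10835.97 Mbps
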